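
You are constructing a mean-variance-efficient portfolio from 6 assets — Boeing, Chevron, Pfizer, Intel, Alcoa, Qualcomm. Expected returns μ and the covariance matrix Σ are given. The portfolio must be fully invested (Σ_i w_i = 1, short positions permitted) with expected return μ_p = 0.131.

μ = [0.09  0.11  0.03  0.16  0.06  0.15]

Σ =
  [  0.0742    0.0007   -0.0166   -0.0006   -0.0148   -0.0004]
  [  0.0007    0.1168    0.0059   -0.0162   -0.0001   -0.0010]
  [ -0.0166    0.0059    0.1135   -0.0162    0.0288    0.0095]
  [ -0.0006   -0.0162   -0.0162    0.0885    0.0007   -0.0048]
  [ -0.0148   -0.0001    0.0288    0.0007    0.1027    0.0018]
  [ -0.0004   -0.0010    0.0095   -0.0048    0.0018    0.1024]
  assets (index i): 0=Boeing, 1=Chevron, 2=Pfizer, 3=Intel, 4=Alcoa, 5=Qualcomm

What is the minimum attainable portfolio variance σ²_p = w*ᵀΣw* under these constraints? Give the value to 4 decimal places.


0.0199

x=Σ⁻¹μ = [1.4511  1.2299  0.4387  2.2014  0.6296  1.5339]
y=Σ⁻¹𝟙 = [17.6211  10.2011  9.9341  15.5512  9.2267  9.5792]
a=μᵀx=0.899149  b=𝟙ᵀx=7.484722  c=𝟙ᵀy=72.113413  D=ac−b²=8.819676
λ₁=(c·0.131−b)/D = (72.113413·0.131−7.484722)/8.819676 = 0.222473
λ₂=(a−b·0.131)/D = (0.899149−7.484722·0.131)/8.819676 = -0.009224
w* = 0.222473·x + -0.009224·y:
  w_0 = 0.222473·1.4511 + -0.009224·17.6211 = 0.1603  (Boeing)
  w_1 = 0.222473·1.2299 + -0.009224·10.2011 = 0.1795  (Chevron)
  w_2 = 0.222473·0.4387 + -0.009224·9.9341 = 0.0060  (Pfizer)
  w_3 = 0.222473·2.2014 + -0.009224·15.5512 = 0.3463  (Intel)
  w_4 = 0.222473·0.6296 + -0.009224·9.2267 = 0.0550  (Alcoa)
  w_5 = 0.222473·1.5339 + -0.009224·9.5792 = 0.2529  (Qualcomm)
Σw_i=1.0000  μᵀw=0.1310
σ²=wᵀΣw=λ₁·μ_p+λ₂ = 0.222473·0.131 + -0.009224 = 0.019920 ≈ 0.0199


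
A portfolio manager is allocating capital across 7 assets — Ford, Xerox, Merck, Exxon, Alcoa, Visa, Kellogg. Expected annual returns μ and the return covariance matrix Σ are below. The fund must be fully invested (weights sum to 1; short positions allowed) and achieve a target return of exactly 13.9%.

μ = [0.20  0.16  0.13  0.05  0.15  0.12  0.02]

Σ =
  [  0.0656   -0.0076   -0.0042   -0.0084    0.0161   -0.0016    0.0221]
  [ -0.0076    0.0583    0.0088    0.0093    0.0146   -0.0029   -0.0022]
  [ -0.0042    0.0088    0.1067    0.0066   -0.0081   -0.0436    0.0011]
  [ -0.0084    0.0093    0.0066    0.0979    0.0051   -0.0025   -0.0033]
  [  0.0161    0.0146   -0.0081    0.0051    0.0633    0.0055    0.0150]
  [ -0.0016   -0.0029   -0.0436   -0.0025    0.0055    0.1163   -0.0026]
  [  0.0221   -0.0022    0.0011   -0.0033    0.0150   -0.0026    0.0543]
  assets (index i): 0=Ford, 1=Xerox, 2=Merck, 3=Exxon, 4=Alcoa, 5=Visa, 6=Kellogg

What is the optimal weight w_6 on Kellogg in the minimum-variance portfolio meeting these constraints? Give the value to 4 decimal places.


p=Σ⁻¹μ = [3.7156  2.6119  1.9682  0.3890  1.1929  1.8089  -1.2972]
q=Σ⁻¹𝟙 = [13.7950  15.0887  14.4181  9.5155  5.5505  14.7996  12.8746]
a=μᵀp=1.806407  b=𝟙ᵀp=10.389345  c=𝟙ᵀq=86.042055  D=ac−b²=47.488460
λ₁=(c·0.139−b)/D = (86.042055·0.139−10.389345)/47.488460 = 0.033071
λ₂=(a−b·0.139)/D = (1.806407−10.389345·0.139)/47.488460 = 0.007629
w* = 0.033071·p + 0.007629·q:
  w_0 = 0.033071·3.7156 + 0.007629·13.7950 = 0.2281  (Ford)
  w_1 = 0.033071·2.6119 + 0.007629·15.0887 = 0.2015  (Xerox)
  w_2 = 0.033071·1.9682 + 0.007629·14.4181 = 0.1751  (Merck)
  w_3 = 0.033071·0.3890 + 0.007629·9.5155 = 0.0855  (Exxon)
  w_4 = 0.033071·1.1929 + 0.007629·5.5505 = 0.0818  (Alcoa)
  w_5 = 0.033071·1.8089 + 0.007629·14.7996 = 0.1727  (Visa)
  w_6 = 0.033071·-1.2972 + 0.007629·12.8746 = 0.0553  (Kellogg)
Σw_i=1.0000  μᵀw=0.1390
σ²=wᵀΣw=λ₁·μ_p+λ₂ = 0.033071·0.139 + 0.007629 = 0.012226 ≈ 0.0122

0.0553


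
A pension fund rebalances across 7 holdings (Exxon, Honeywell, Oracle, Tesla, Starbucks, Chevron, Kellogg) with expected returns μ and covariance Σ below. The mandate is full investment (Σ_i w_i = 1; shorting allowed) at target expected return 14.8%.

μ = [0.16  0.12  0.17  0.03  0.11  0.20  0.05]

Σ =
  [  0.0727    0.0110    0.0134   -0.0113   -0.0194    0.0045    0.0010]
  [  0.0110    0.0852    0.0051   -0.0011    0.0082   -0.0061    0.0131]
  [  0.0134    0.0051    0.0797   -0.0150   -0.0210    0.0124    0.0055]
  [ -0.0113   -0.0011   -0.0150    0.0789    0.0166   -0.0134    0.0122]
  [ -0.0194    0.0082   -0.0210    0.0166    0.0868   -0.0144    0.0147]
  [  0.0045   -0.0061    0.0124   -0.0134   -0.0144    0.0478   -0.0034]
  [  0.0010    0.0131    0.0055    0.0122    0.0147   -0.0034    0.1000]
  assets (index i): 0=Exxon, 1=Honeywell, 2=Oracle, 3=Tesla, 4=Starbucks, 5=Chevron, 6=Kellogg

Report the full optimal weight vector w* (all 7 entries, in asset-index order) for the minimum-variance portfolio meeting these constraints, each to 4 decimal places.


0.1627  0.0806  0.1333  0.1095  0.1888  0.3289  -0.0037

p=Σ⁻¹μ = [2.3189  1.1228  1.9063  1.3634  2.7060  4.7994  -0.1761]
q=Σ⁻¹𝟙 = [15.8172  8.8084  12.7497  17.8362  17.8271  27.9131  4.1391]
a=μᵀp=2.119484  b=𝟙ᵀp=14.040841  c=𝟙ᵀq=105.090763  D=ac−b²=25.593023
λ₁=(c·0.148−b)/D = (105.090763·0.148−14.040841)/25.593023 = 0.059102
λ₂=(a−b·0.148)/D = (2.119484−14.040841·0.148)/25.593023 = 0.001619
w* = 0.059102·p + 0.001619·q:
  w_0 = 0.059102·2.3189 + 0.001619·15.8172 = 0.1627  (Exxon)
  w_1 = 0.059102·1.1228 + 0.001619·8.8084 = 0.0806  (Honeywell)
  w_2 = 0.059102·1.9063 + 0.001619·12.7497 = 0.1333  (Oracle)
  w_3 = 0.059102·1.3634 + 0.001619·17.8362 = 0.1095  (Tesla)
  w_4 = 0.059102·2.7060 + 0.001619·17.8271 = 0.1888  (Starbucks)
  w_5 = 0.059102·4.7994 + 0.001619·27.9131 = 0.3289  (Chevron)
  w_6 = 0.059102·-0.1761 + 0.001619·4.1391 = -0.0037  (Kellogg)
Σw_i=1.0000  μᵀw=0.1480
σ²=wᵀΣw=λ₁·μ_p+λ₂ = 0.059102·0.148 + 0.001619 = 0.010366 ≈ 0.0104


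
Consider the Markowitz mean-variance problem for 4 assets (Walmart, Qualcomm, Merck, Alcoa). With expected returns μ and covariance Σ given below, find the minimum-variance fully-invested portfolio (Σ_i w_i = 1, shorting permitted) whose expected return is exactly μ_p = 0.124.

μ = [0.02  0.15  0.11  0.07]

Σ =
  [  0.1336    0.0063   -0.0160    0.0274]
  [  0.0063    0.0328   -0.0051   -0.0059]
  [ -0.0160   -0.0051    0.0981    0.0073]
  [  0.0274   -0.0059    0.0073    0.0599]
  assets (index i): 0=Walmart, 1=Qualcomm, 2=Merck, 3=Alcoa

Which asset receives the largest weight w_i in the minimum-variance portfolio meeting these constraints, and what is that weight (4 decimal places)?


Qualcomm (0.5969)

x=Σ⁻¹μ = [-0.2850  5.1148  1.2176  1.6544]
y=Σ⁻¹𝟙 = [3.7203  34.5967  11.3326  17.0193]
a=μᵀx=1.011268  b=𝟙ᵀx=7.701849  c=𝟙ᵀy=66.668915  D=ac−b²=8.101652
λ₁=(c·0.124−b)/D = (66.668915·0.124−7.701849)/8.101652 = 0.069751
λ₂=(a−b·0.124)/D = (1.011268−7.701849·0.124)/8.101652 = 0.006942
w* = 0.069751·x + 0.006942·y:
  w_0 = 0.069751·-0.2850 + 0.006942·3.7203 = 0.0059  (Walmart)
  w_1 = 0.069751·5.1148 + 0.006942·34.5967 = 0.5969  (Qualcomm)
  w_2 = 0.069751·1.2176 + 0.006942·11.3326 = 0.1636  (Merck)
  w_3 = 0.069751·1.6544 + 0.006942·17.0193 = 0.2335  (Alcoa)
Σw_i=1.0000  μᵀw=0.1240
σ²=wᵀΣw=λ₁·μ_p+λ₂ = 0.069751·0.124 + 0.006942 = 0.015591 ≈ 0.0156


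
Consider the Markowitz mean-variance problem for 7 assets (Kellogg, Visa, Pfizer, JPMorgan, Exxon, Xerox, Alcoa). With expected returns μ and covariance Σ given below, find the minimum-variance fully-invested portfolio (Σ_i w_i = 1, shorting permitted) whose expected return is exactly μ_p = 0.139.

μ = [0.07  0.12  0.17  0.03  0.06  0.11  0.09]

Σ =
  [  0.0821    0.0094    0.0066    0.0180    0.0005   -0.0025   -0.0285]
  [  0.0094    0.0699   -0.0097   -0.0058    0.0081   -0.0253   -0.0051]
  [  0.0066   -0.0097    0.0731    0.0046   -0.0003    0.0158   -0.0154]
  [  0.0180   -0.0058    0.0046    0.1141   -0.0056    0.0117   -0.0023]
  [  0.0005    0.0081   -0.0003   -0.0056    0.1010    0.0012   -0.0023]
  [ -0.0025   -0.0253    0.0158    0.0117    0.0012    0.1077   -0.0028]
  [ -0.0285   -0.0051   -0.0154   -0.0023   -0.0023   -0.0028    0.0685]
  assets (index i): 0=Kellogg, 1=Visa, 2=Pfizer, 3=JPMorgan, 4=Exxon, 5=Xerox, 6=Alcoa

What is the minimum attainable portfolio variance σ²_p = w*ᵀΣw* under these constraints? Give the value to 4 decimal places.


0.0178

u=Σ⁻¹μ = [1.3245  2.5563  2.8473  0.0130  0.4392  1.3004  2.7637]
v=Σ⁻¹𝟙 = [17.1882  20.2620  17.8743  6.1696  9.0899  11.7851  28.2710]
a=μᵀu=1.302039  b=𝟙ᵀu=11.244472  c=𝟙ᵀv=110.640014  D=ac−b²=17.619418
λ₁=(c·0.139−b)/D = (110.640014·0.139−11.244472)/17.619418 = 0.234655
λ₂=(a−b·0.139)/D = (1.302039−11.244472·0.139)/17.619418 = -0.014810
w* = 0.234655·u + -0.014810·v:
  w_0 = 0.234655·1.3245 + -0.014810·17.1882 = 0.0562  (Kellogg)
  w_1 = 0.234655·2.5563 + -0.014810·20.2620 = 0.2998  (Visa)
  w_2 = 0.234655·2.8473 + -0.014810·17.8743 = 0.4034  (Pfizer)
  w_3 = 0.234655·0.0130 + -0.014810·6.1696 = -0.0883  (JPMorgan)
  w_4 = 0.234655·0.4392 + -0.014810·9.0899 = -0.0316  (Exxon)
  w_5 = 0.234655·1.3004 + -0.014810·11.7851 = 0.1306  (Xerox)
  w_6 = 0.234655·2.7637 + -0.014810·28.2710 = 0.2298  (Alcoa)
Σw_i=1.0000  μᵀw=0.1390
σ²=wᵀΣw=λ₁·μ_p+λ₂ = 0.234655·0.139 + -0.014810 = 0.017807 ≈ 0.0178


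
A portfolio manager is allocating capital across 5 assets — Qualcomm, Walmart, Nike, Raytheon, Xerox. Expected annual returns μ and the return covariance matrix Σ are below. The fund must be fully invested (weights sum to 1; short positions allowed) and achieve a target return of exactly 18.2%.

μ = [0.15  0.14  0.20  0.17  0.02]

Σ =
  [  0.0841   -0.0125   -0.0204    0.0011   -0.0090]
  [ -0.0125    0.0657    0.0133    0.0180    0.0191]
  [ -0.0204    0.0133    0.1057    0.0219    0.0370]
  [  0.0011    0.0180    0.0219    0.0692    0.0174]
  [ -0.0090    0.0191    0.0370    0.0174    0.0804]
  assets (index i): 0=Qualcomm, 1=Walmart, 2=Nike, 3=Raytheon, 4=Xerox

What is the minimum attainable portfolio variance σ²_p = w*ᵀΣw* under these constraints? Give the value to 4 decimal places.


0.0248

g=Σ⁻¹μ = [2.4868  2.1291  2.2669  1.4836  -1.3430]
h=Σ⁻¹𝟙 = [16.1942  13.1080  7.3105  6.8910  6.2810]
a=μᵀg=1.349825  b=𝟙ᵀg=7.023419  c=𝟙ᵀh=49.784620  D=ac−b²=17.872117
λ₁=(c·0.182−b)/D = (49.784620·0.182−7.023419)/17.872117 = 0.113998
λ₂=(a−b·0.182)/D = (1.349825−7.023419·0.182)/17.872117 = 0.004004
w* = 0.113998·g + 0.004004·h:
  w_0 = 0.113998·2.4868 + 0.004004·16.1942 = 0.3483  (Qualcomm)
  w_1 = 0.113998·2.1291 + 0.004004·13.1080 = 0.2952  (Walmart)
  w_2 = 0.113998·2.2669 + 0.004004·7.3105 = 0.2877  (Nike)
  w_3 = 0.113998·1.4836 + 0.004004·6.8910 = 0.1967  (Raytheon)
  w_4 = 0.113998·-1.3430 + 0.004004·6.2810 = -0.1279  (Xerox)
Σw_i=1.0000  μᵀw=0.1820
σ²=wᵀΣw=λ₁·μ_p+λ₂ = 0.113998·0.182 + 0.004004 = 0.024752 ≈ 0.0248


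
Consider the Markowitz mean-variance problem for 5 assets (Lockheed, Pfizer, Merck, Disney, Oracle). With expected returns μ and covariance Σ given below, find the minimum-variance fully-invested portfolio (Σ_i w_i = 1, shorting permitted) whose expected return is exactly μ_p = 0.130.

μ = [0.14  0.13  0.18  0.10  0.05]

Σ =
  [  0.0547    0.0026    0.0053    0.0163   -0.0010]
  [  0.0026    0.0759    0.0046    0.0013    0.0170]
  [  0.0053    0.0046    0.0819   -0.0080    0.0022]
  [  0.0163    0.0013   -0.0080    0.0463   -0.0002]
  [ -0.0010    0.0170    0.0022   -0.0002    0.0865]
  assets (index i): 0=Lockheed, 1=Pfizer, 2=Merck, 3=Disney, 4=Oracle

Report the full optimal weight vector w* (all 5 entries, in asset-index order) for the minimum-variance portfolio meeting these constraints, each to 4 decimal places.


p=Σ⁻¹μ = [1.7208  1.4295  2.1839  1.8924  0.2658]
q=Σ⁻¹𝟙 = [10.9014  9.5634  12.6373  19.7166  9.5314]
a=μᵀp=1.022375  b=𝟙ᵀp=7.492382  c=𝟙ᵀq=62.350096  D=ac−b²=7.609390
λ₁=(c·0.130−b)/D = (62.350096·0.130−7.492382)/7.609390 = 0.080576
λ₂=(a−b·0.130)/D = (1.022375−7.492382·0.130)/7.609390 = 0.006356
w* = 0.080576·p + 0.006356·q:
  w_0 = 0.080576·1.7208 + 0.006356·10.9014 = 0.2079  (Lockheed)
  w_1 = 0.080576·1.4295 + 0.006356·9.5634 = 0.1760  (Pfizer)
  w_2 = 0.080576·2.1839 + 0.006356·12.6373 = 0.2563  (Merck)
  w_3 = 0.080576·1.8924 + 0.006356·19.7166 = 0.2778  (Disney)
  w_4 = 0.080576·0.2658 + 0.006356·9.5314 = 0.0820  (Oracle)
Σw_i=1.0000  μᵀw=0.1300
σ²=wᵀΣw=λ₁·μ_p+λ₂ = 0.080576·0.130 + 0.006356 = 0.016831 ≈ 0.0168

0.2079  0.1760  0.2563  0.2778  0.0820


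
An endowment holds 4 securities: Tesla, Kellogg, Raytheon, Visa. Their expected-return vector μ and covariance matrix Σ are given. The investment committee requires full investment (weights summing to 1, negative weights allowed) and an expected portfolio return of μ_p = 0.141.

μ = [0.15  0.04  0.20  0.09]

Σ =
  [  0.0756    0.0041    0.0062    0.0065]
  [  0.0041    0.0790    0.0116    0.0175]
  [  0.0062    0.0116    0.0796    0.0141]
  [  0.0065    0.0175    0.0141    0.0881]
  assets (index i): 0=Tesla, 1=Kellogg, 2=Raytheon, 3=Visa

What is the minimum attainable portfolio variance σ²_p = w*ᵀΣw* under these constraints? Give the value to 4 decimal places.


u=Σ⁻¹μ = [1.7528  -0.0387  2.2871  0.5339]
v=Σ⁻¹𝟙 = [11.3659  9.1321  9.0629  7.2477]
a=μᵀu=0.766838  b=𝟙ᵀu=4.535035  c=𝟙ᵀv=36.808555  D=ac−b²=7.659647
λ₁=(c·0.141−b)/D = (36.808555·0.141−4.535035)/7.659647 = 0.085509
λ₂=(a−b·0.141)/D = (0.766838−4.535035·0.141)/7.659647 = 0.016632
w* = 0.085509·u + 0.016632·v:
  w_0 = 0.085509·1.7528 + 0.016632·11.3659 = 0.3389  (Tesla)
  w_1 = 0.085509·-0.0387 + 0.016632·9.1321 = 0.1486  (Kellogg)
  w_2 = 0.085509·2.2871 + 0.016632·9.0629 = 0.3463  (Raytheon)
  w_3 = 0.085509·0.5339 + 0.016632·7.2477 = 0.1662  (Visa)
Σw_i=1.0000  μᵀw=0.1410
σ²=wᵀΣw=λ₁·μ_p+λ₂ = 0.085509·0.141 + 0.016632 = 0.028689 ≈ 0.0287

0.0287


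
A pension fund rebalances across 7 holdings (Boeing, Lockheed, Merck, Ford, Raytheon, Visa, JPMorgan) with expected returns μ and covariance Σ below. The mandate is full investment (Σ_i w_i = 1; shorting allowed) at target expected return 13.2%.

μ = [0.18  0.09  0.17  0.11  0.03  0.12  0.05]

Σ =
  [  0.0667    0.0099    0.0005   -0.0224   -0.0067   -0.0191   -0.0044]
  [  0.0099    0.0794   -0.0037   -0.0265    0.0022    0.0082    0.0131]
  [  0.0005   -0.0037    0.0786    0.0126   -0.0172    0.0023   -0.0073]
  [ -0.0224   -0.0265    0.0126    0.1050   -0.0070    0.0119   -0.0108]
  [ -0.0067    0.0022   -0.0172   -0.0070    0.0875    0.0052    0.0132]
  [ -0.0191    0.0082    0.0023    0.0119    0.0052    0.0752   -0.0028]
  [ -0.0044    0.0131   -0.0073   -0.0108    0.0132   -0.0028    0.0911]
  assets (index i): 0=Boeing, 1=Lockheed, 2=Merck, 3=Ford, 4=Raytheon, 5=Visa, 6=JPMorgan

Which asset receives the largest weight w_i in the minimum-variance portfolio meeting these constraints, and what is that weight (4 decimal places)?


u=Σ⁻¹μ = [3.8949  0.9469  2.1206  1.7792  0.9134  2.1062  0.9141]
v=Σ⁻¹𝟙 = [25.2229  11.7801  14.2998  16.6864  14.5245  14.7833  11.9751]
a=μᵀu=1.668369  b=𝟙ᵀu=12.675291  c=𝟙ᵀv=109.272136  D=ac−b²=21.643268
λ₁=(c·0.132−b)/D = (109.272136·0.132−12.675291)/21.643268 = 0.080793
λ₂=(a−b·0.132)/D = (1.668369−12.675291·0.132)/21.643268 = -0.000220
w* = 0.080793·u + -0.000220·v:
  w_0 = 0.080793·3.8949 + -0.000220·25.2229 = 0.3091  (Boeing)
  w_1 = 0.080793·0.9469 + -0.000220·11.7801 = 0.0739  (Lockheed)
  w_2 = 0.080793·2.1206 + -0.000220·14.2998 = 0.1682  (Merck)
  w_3 = 0.080793·1.7792 + -0.000220·16.6864 = 0.1401  (Ford)
  w_4 = 0.080793·0.9134 + -0.000220·14.5245 = 0.0706  (Raytheon)
  w_5 = 0.080793·2.1062 + -0.000220·14.7833 = 0.1669  (Visa)
  w_6 = 0.080793·0.9141 + -0.000220·11.9751 = 0.0712  (JPMorgan)
Σw_i=1.0000  μᵀw=0.1320
σ²=wᵀΣw=λ₁·μ_p+λ₂ = 0.080793·0.132 + -0.000220 = 0.010444 ≈ 0.0104

Boeing (0.3091)


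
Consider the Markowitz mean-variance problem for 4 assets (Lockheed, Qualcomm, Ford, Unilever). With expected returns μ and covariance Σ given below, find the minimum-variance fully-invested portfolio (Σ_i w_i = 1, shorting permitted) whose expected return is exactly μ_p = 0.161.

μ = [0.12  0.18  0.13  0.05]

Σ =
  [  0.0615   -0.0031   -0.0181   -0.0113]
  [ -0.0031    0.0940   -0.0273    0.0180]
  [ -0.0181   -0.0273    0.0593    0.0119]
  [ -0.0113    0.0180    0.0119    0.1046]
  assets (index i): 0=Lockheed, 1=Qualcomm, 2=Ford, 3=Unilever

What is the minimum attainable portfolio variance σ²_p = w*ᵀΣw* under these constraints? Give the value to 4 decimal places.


0.0175

g=Σ⁻¹μ = [3.5311  3.5312  4.9584  -0.3123]
h=Σ⁻¹𝟙 = [28.1998  20.3777  33.7975  5.2550]
a=μᵀg=1.688319  b=𝟙ᵀg=11.708383  c=𝟙ᵀh=87.629953  D=ac−b²=10.861102
λ₁=(c·0.161−b)/D = (87.629953·0.161−11.708383)/10.861102 = 0.220976
λ₂=(a−b·0.161)/D = (1.688319−11.708383·0.161)/10.861102 = -0.018113
w* = 0.220976·g + -0.018113·h:
  w_0 = 0.220976·3.5311 + -0.018113·28.1998 = 0.2695  (Lockheed)
  w_1 = 0.220976·3.5312 + -0.018113·20.3777 = 0.4112  (Qualcomm)
  w_2 = 0.220976·4.9584 + -0.018113·33.7975 = 0.4835  (Ford)
  w_3 = 0.220976·-0.3123 + -0.018113·5.2550 = -0.1642  (Unilever)
Σw_i=1.0000  μᵀw=0.1610
σ²=wᵀΣw=λ₁·μ_p+λ₂ = 0.220976·0.161 + -0.018113 = 0.017464 ≈ 0.0175


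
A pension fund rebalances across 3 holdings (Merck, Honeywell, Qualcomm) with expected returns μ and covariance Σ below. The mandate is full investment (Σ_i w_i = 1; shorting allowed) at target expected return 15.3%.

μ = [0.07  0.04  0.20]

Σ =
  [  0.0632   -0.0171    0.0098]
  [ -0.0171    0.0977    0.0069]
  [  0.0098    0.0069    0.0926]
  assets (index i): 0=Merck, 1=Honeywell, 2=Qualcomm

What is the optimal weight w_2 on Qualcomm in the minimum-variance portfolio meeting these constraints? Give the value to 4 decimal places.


p=Σ⁻¹μ = [0.9074  0.4247  2.0321]
q=Σ⁻¹𝟙 = [18.0665  12.8374  7.9306]
a=μᵀp=0.486936  b=𝟙ᵀp=3.364262  c=𝟙ᵀq=38.834443  D=ac−b²=7.591636
λ₁=(c·0.153−b)/D = (38.834443·0.153−3.364262)/7.591636 = 0.339506
λ₂=(a−b·0.153)/D = (0.486936−3.364262·0.153)/7.591636 = -0.003661
w* = 0.339506·p + -0.003661·q:
  w_0 = 0.339506·0.9074 + -0.003661·18.0665 = 0.2419  (Merck)
  w_1 = 0.339506·0.4247 + -0.003661·12.8374 = 0.0972  (Honeywell)
  w_2 = 0.339506·2.0321 + -0.003661·7.9306 = 0.6609  (Qualcomm)
Σw_i=1.0000  μᵀw=0.1530
σ²=wᵀΣw=λ₁·μ_p+λ₂ = 0.339506·0.153 + -0.003661 = 0.048283 ≈ 0.0483

0.6609


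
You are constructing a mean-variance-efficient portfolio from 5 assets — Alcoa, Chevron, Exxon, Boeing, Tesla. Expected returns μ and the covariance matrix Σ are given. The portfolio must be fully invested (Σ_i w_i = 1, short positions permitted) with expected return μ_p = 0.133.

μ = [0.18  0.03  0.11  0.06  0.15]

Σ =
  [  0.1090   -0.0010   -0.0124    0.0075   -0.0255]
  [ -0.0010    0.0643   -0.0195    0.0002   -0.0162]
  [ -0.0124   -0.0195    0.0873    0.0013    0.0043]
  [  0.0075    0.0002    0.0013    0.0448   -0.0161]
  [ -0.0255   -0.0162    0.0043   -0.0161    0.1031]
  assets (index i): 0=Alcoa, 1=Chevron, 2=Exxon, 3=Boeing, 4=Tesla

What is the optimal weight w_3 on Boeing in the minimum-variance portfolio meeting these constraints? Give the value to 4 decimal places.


p=Σ⁻¹μ = [2.3352  1.6780  1.8168  1.7863  2.4993]
q=Σ⁻¹𝟙 = [14.5028  26.4055  17.9869  26.7512  20.8627]
a=μᵀp=1.152612  b=𝟙ᵀp=10.115702  c=𝟙ᵀq=106.509058  D=ac−b²=20.436148
λ₁=(c·0.133−b)/D = (106.509058·0.133−10.115702)/20.436148 = 0.198178
λ₂=(a−b·0.133)/D = (1.152612−10.115702·0.133)/20.436148 = -0.009433
w* = 0.198178·p + -0.009433·q:
  w_0 = 0.198178·2.3352 + -0.009433·14.5028 = 0.3260  (Alcoa)
  w_1 = 0.198178·1.6780 + -0.009433·26.4055 = 0.0835  (Chevron)
  w_2 = 0.198178·1.8168 + -0.009433·17.9869 = 0.1904  (Exxon)
  w_3 = 0.198178·1.7863 + -0.009433·26.7512 = 0.1017  (Boeing)
  w_4 = 0.198178·2.4993 + -0.009433·20.8627 = 0.2985  (Tesla)
Σw_i=1.0000  μᵀw=0.1330
σ²=wᵀΣw=λ₁·μ_p+λ₂ = 0.198178·0.133 + -0.009433 = 0.016925 ≈ 0.0169

0.1017


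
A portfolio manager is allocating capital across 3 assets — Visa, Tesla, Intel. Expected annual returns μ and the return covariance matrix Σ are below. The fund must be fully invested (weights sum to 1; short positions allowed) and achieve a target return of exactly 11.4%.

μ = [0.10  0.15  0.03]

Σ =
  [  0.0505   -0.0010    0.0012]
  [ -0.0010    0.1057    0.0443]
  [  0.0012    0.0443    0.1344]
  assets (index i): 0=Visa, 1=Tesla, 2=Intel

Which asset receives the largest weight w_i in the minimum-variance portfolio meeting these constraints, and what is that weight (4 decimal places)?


g=Σ⁻¹μ = [2.0187  1.5690  -0.3120]
h=Σ⁻¹𝟙 = [19.8411  7.6629  4.7375]
a=μᵀg=0.427852  b=𝟙ᵀg=3.275676  c=𝟙ᵀh=32.241577  D=ac−b²=3.064581
λ₁=(c·0.114−b)/D = (32.241577·0.114−3.275676)/3.064581 = 0.130479
λ₂=(a−b·0.114)/D = (0.427852−3.275676·0.114)/3.064581 = 0.017759
w* = 0.130479·g + 0.017759·h:
  w_0 = 0.130479·2.0187 + 0.017759·19.8411 = 0.6158  (Visa)
  w_1 = 0.130479·1.5690 + 0.017759·7.6629 = 0.3408  (Tesla)
  w_2 = 0.130479·-0.3120 + 0.017759·4.7375 = 0.0434  (Intel)
Σw_i=1.0000  μᵀw=0.1140
σ²=wᵀΣw=λ₁·μ_p+λ₂ = 0.130479·0.114 + 0.017759 = 0.032634 ≈ 0.0326

Visa (0.6158)


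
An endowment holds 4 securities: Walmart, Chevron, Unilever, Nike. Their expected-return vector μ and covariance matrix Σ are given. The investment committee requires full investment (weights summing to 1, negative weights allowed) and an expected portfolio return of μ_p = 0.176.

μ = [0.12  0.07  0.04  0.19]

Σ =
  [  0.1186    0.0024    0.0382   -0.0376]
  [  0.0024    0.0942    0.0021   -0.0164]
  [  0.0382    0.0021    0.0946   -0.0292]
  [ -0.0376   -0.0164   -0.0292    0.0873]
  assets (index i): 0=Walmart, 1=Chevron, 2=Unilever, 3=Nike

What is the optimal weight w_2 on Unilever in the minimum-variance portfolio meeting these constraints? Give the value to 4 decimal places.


u=Σ⁻¹μ = [1.8509  1.2812  0.7127  3.4527]
v=Σ⁻¹𝟙 = [11.3974  14.0971  12.8506  23.3101]
a=μᵀu=0.996304  b=𝟙ᵀu=7.297435  c=𝟙ᵀv=61.655265  D=ac−b²=8.174834
λ₁=(c·0.176−b)/D = (61.655265·0.176−7.297435)/8.174834 = 0.434736
λ₂=(a−b·0.176)/D = (0.996304−7.297435·0.176)/8.174834 = -0.035236
w* = 0.434736·u + -0.035236·v:
  w_0 = 0.434736·1.8509 + -0.035236·11.3974 = 0.4031  (Walmart)
  w_1 = 0.434736·1.2812 + -0.035236·14.0971 = 0.0602  (Chevron)
  w_2 = 0.434736·0.7127 + -0.035236·12.8506 = -0.1430  (Unilever)
  w_3 = 0.434736·3.4527 + -0.035236·23.3101 = 0.6796  (Nike)
Σw_i=1.0000  μᵀw=0.1760
σ²=wᵀΣw=λ₁·μ_p+λ₂ = 0.434736·0.176 + -0.035236 = 0.041278 ≈ 0.0413

-0.1430


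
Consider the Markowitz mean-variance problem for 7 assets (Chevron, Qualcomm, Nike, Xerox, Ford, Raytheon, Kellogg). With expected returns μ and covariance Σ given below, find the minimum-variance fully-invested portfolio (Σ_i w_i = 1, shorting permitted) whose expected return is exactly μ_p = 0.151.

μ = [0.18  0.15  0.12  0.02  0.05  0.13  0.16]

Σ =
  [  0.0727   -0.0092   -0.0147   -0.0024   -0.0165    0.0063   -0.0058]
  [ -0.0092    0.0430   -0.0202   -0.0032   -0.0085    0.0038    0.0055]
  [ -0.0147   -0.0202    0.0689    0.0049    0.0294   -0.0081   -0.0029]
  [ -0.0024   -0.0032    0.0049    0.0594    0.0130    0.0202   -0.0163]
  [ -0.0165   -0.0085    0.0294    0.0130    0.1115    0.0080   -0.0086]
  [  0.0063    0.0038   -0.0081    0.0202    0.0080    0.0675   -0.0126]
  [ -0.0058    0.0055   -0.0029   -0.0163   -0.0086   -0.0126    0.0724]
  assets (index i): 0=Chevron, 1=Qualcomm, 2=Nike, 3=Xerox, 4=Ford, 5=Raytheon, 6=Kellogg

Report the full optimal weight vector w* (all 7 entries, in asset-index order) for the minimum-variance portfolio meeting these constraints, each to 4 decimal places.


0.2224  0.3089  0.2373  -0.0216  0.0043  0.1140  0.1347

x=Σ⁻¹μ = [4.3317  6.1643  4.6557  0.4390  0.3456  2.0793  2.7769]
y=Σ⁻¹𝟙 = [28.3668  43.0046  31.1090  18.1695  6.9386  11.1236  20.9145]
a=μᵀx=3.003708  b=𝟙ᵀx=20.792507  c=𝟙ᵀy=159.626666  D=ac−b²=47.143520
λ₁=(c·0.151−b)/D = (159.626666·0.151−20.792507)/47.143520 = 0.070235
λ₂=(a−b·0.151)/D = (3.003708−20.792507·0.151)/47.143520 = -0.002884
w* = 0.070235·x + -0.002884·y:
  w_0 = 0.070235·4.3317 + -0.002884·28.3668 = 0.2224  (Chevron)
  w_1 = 0.070235·6.1643 + -0.002884·43.0046 = 0.3089  (Qualcomm)
  w_2 = 0.070235·4.6557 + -0.002884·31.1090 = 0.2373  (Nike)
  w_3 = 0.070235·0.4390 + -0.002884·18.1695 = -0.0216  (Xerox)
  w_4 = 0.070235·0.3456 + -0.002884·6.9386 = 0.0043  (Ford)
  w_5 = 0.070235·2.0793 + -0.002884·11.1236 = 0.1140  (Raytheon)
  w_6 = 0.070235·2.7769 + -0.002884·20.9145 = 0.1347  (Kellogg)
Σw_i=1.0000  μᵀw=0.1510
σ²=wᵀΣw=λ₁·μ_p+λ₂ = 0.070235·0.151 + -0.002884 = 0.007721 ≈ 0.0077


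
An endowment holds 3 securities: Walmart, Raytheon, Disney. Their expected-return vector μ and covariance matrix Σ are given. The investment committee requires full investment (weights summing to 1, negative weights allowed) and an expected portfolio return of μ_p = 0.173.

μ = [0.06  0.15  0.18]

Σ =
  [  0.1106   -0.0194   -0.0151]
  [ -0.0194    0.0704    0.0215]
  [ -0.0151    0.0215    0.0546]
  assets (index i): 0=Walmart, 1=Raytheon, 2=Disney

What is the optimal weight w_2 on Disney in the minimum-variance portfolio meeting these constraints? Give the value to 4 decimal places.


x=Σ⁻¹μ = [1.2267  1.5440  3.0280]
y=Σ⁻¹𝟙 = [13.6061  12.7440  17.0596]
a=μᵀx=0.850239  b=𝟙ᵀx=5.798698  c=𝟙ᵀy=43.409710  D=ac−b²=3.283723
λ₁=(c·0.173−b)/D = (43.409710·0.173−5.798698)/3.283723 = 0.521110
λ₂=(a−b·0.173)/D = (0.850239−5.798698·0.173)/3.283723 = -0.046574
w* = 0.521110·x + -0.046574·y:
  w_0 = 0.521110·1.2267 + -0.046574·13.6061 = 0.0056  (Walmart)
  w_1 = 0.521110·1.5440 + -0.046574·12.7440 = 0.2111  (Raytheon)
  w_2 = 0.521110·3.0280 + -0.046574·17.0596 = 0.7834  (Disney)
Σw_i=1.0000  μᵀw=0.1730
σ²=wᵀΣw=λ₁·μ_p+λ₂ = 0.521110·0.173 + -0.046574 = 0.043578 ≈ 0.0436

0.7834


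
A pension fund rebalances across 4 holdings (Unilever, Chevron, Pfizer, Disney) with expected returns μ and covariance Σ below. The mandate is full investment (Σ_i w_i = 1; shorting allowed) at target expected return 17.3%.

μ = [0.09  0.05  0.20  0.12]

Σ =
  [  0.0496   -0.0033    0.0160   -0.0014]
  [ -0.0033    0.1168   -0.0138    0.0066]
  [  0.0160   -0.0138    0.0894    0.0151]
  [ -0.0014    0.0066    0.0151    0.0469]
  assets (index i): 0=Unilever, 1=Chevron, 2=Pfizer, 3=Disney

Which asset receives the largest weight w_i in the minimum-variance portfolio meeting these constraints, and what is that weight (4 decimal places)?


x=Σ⁻¹μ = [1.3414  0.5627  1.7537  1.9548]
y=Σ⁻¹𝟙 = [19.3702  8.7452  5.8985  18.7704]
a=μᵀx=0.734194  b=𝟙ᵀx=5.612729  c=𝟙ᵀy=52.784295  D=ac−b²=7.251193
λ₁=(c·0.173−b)/D = (52.784295·0.173−5.612729)/7.251193 = 0.485293
λ₂=(a−b·0.173)/D = (0.734194−5.612729·0.173)/7.251193 = -0.032658
w* = 0.485293·x + -0.032658·y:
  w_0 = 0.485293·1.3414 + -0.032658·19.3702 = 0.0184  (Unilever)
  w_1 = 0.485293·0.5627 + -0.032658·8.7452 = -0.0125  (Chevron)
  w_2 = 0.485293·1.7537 + -0.032658·5.8985 = 0.6584  (Pfizer)
  w_3 = 0.485293·1.9548 + -0.032658·18.7704 = 0.3357  (Disney)
Σw_i=1.0000  μᵀw=0.1730
σ²=wᵀΣw=λ₁·μ_p+λ₂ = 0.485293·0.173 + -0.032658 = 0.051298 ≈ 0.0513

Pfizer (0.6584)


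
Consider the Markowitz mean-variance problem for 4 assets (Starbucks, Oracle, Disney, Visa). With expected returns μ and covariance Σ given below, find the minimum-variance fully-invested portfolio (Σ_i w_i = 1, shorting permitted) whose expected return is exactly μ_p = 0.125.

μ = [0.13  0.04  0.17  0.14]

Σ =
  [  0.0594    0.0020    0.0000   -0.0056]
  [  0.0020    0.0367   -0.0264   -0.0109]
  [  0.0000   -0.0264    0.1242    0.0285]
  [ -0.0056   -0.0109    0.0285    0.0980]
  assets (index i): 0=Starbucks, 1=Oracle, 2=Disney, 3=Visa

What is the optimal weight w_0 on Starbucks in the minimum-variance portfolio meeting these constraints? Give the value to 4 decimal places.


0.3661

g=Σ⁻¹μ = [2.2333  2.5194  1.5889  1.3743]
h=Σ⁻¹𝟙 = [16.5855  39.7346  13.8486  11.5439]
a=μᵀg=0.853623  b=𝟙ᵀg=7.715896  c=𝟙ᵀh=81.712526  D=ac−b²=10.216640
λ₁=(c·0.125−b)/D = (81.712526·0.125−7.715896)/10.216640 = 0.244520
λ₂=(a−b·0.125)/D = (0.853623−7.715896·0.125)/10.216640 = -0.010851
w* = 0.244520·g + -0.010851·h:
  w_0 = 0.244520·2.2333 + -0.010851·16.5855 = 0.3661  (Starbucks)
  w_1 = 0.244520·2.5194 + -0.010851·39.7346 = 0.1849  (Oracle)
  w_2 = 0.244520·1.5889 + -0.010851·13.8486 = 0.2382  (Disney)
  w_3 = 0.244520·1.3743 + -0.010851·11.5439 = 0.2108  (Visa)
Σw_i=1.0000  μᵀw=0.1250
σ²=wᵀΣw=λ₁·μ_p+λ₂ = 0.244520·0.125 + -0.010851 = 0.019714 ≈ 0.0197


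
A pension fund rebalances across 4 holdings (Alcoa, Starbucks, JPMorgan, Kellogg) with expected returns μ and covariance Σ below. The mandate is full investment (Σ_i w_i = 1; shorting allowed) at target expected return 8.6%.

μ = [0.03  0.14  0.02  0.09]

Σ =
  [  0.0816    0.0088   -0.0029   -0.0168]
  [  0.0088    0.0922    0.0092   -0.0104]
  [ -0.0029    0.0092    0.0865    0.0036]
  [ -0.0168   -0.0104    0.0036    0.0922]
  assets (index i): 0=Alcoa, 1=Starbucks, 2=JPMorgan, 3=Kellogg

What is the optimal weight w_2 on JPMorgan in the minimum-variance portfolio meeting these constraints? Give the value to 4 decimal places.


0.1130

p=Σ⁻¹μ = [0.4496  1.6130  0.0232  1.2391]
q=Σ⁻¹𝟙 = [14.4674  10.0313  10.3875  14.2081]
a=μᵀp=0.351289  b=𝟙ᵀp=3.324881  c=𝟙ᵀq=49.094308  D=ac−b²=6.191455
λ₁=(c·0.086−b)/D = (49.094308·0.086−3.324881)/6.191455 = 0.144914
λ₂=(a−b·0.086)/D = (0.351289−3.324881·0.086)/6.191455 = 0.010555
w* = 0.144914·p + 0.010555·q:
  w_0 = 0.144914·0.4496 + 0.010555·14.4674 = 0.2179  (Alcoa)
  w_1 = 0.144914·1.6130 + 0.010555·10.0313 = 0.3396  (Starbucks)
  w_2 = 0.144914·0.0232 + 0.010555·10.3875 = 0.1130  (JPMorgan)
  w_3 = 0.144914·1.2391 + 0.010555·14.2081 = 0.3295  (Kellogg)
Σw_i=1.0000  μᵀw=0.0860
σ²=wᵀΣw=λ₁·μ_p+λ₂ = 0.144914·0.086 + 0.010555 = 0.023017 ≈ 0.0230


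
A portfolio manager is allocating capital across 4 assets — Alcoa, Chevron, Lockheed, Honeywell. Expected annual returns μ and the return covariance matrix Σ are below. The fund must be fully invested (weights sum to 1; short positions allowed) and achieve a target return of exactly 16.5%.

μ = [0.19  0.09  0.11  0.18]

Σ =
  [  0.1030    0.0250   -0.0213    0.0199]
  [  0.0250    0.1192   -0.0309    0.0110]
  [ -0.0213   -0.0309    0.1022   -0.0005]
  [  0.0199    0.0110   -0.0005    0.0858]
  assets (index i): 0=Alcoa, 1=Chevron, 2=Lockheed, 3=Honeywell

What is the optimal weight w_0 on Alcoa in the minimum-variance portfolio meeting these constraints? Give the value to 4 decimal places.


g=Σ⁻¹μ = [1.7072  0.6731  1.6436  1.6252]
h=Σ⁻¹𝟙 = [8.7605  9.5369  14.5355  8.4852]
a=μᵀg=0.858275  b=𝟙ᵀg=5.649052  c=𝟙ᵀh=41.318089  D=ac−b²=3.550497
λ₁=(c·0.165−b)/D = (41.318089·0.165−5.649052)/3.550497 = 0.329090
λ₂=(a−b·0.165)/D = (0.858275−5.649052·0.165)/3.550497 = -0.020791
w* = 0.329090·g + -0.020791·h:
  w_0 = 0.329090·1.7072 + -0.020791·8.7605 = 0.3797  (Alcoa)
  w_1 = 0.329090·0.6731 + -0.020791·9.5369 = 0.0232  (Chevron)
  w_2 = 0.329090·1.6436 + -0.020791·14.5355 = 0.2387  (Lockheed)
  w_3 = 0.329090·1.6252 + -0.020791·8.4852 = 0.3584  (Honeywell)
Σw_i=1.0000  μᵀw=0.1650
σ²=wᵀΣw=λ₁·μ_p+λ₂ = 0.329090·0.165 + -0.020791 = 0.033509 ≈ 0.0335

0.3797


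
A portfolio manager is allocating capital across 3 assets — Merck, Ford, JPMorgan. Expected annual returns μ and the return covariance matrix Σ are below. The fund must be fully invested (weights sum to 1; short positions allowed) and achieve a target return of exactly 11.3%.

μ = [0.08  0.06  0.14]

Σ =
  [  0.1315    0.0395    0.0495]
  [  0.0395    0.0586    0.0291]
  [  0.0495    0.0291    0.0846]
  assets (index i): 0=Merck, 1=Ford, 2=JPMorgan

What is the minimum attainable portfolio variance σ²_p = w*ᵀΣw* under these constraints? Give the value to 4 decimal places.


g=Σ⁻¹μ = [-0.0802  0.2809  1.6052]
h=Σ⁻¹𝟙 = [1.2098  12.9416  6.6609]
a=μᵀg=0.235159  b=𝟙ᵀg=1.805810  c=𝟙ᵀh=20.812357  D=ac−b²=1.633255
λ₁=(c·0.113−b)/D = (20.812357·0.113−1.805810)/1.633255 = 0.334293
λ₂=(a−b·0.113)/D = (0.235159−1.805810·0.113)/1.633255 = 0.019043
w* = 0.334293·g + 0.019043·h:
  w_0 = 0.334293·-0.0802 + 0.019043·1.2098 = -0.0038  (Merck)
  w_1 = 0.334293·0.2809 + 0.019043·12.9416 = 0.3403  (Ford)
  w_2 = 0.334293·1.6052 + 0.019043·6.6609 = 0.6634  (JPMorgan)
Σw_i=1.0000  μᵀw=0.1130
σ²=wᵀΣw=λ₁·μ_p+λ₂ = 0.334293·0.113 + 0.019043 = 0.056818 ≈ 0.0568

0.0568


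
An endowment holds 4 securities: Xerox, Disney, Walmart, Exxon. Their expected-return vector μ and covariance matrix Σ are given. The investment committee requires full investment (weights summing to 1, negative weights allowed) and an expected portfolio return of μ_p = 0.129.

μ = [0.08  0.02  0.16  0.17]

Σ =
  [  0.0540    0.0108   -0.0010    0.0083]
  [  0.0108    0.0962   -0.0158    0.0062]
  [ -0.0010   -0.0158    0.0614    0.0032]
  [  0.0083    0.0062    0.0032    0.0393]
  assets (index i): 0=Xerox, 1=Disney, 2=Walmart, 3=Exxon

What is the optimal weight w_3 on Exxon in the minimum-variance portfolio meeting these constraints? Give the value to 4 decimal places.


0.3655

p=Σ⁻¹μ = [0.8753  0.2668  2.4857  3.8964]
q=Σ⁻¹𝟙 = [13.7577  10.5948  18.2268  19.3842]
a=μᵀp=1.135451  b=𝟙ᵀp=7.524108  c=𝟙ᵀq=61.963442  D=ac−b²=13.744233
λ₁=(c·0.129−b)/D = (61.963442·0.129−7.524108)/13.744233 = 0.034136
λ₂=(a−b·0.129)/D = (1.135451−7.524108·0.129)/13.744233 = 0.011993
w* = 0.034136·p + 0.011993·q:
  w_0 = 0.034136·0.8753 + 0.011993·13.7577 = 0.1949  (Xerox)
  w_1 = 0.034136·0.2668 + 0.011993·10.5948 = 0.1362  (Disney)
  w_2 = 0.034136·2.4857 + 0.011993·18.2268 = 0.3035  (Walmart)
  w_3 = 0.034136·3.8964 + 0.011993·19.3842 = 0.3655  (Exxon)
Σw_i=1.0000  μᵀw=0.1290
σ²=wᵀΣw=λ₁·μ_p+λ₂ = 0.034136·0.129 + 0.011993 = 0.016397 ≈ 0.0164


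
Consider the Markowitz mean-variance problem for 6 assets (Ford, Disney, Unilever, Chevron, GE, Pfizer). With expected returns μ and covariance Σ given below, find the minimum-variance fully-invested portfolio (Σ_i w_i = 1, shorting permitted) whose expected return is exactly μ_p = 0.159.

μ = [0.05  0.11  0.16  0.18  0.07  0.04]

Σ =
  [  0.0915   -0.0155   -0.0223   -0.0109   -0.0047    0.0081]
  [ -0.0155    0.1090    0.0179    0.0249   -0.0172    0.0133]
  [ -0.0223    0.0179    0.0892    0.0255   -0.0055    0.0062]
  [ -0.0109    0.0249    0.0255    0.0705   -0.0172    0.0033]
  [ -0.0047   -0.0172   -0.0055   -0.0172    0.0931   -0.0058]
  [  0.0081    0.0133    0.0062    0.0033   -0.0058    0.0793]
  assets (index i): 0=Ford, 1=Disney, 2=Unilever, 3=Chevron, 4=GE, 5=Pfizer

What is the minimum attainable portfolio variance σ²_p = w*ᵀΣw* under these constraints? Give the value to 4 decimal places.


0.0348

p=Σ⁻¹μ = [1.3407  0.6388  1.4000  2.3796  1.4698  0.1593]
q=Σ⁻¹𝟙 = [16.4606  8.1994  10.1062  13.8427  16.8281  9.4184]
a=μᵀp=0.898900  b=𝟙ᵀp=7.388354  c=𝟙ᵀq=74.855513  D=ac−b²=12.699841
λ₁=(c·0.159−b)/D = (74.855513·0.159−7.388354)/12.699841 = 0.355412
λ₂=(a−b·0.159)/D = (0.898900−7.388354·0.159)/12.699841 = -0.021721
w* = 0.355412·p + -0.021721·q:
  w_0 = 0.355412·1.3407 + -0.021721·16.4606 = 0.1190  (Ford)
  w_1 = 0.355412·0.6388 + -0.021721·8.1994 = 0.0489  (Disney)
  w_2 = 0.355412·1.4000 + -0.021721·10.1062 = 0.2781  (Unilever)
  w_3 = 0.355412·2.3796 + -0.021721·13.8427 = 0.5451  (Chevron)
  w_4 = 0.355412·1.4698 + -0.021721·16.8281 = 0.1569  (GE)
  w_5 = 0.355412·0.1593 + -0.021721·9.4184 = -0.1479  (Pfizer)
Σw_i=1.0000  μᵀw=0.1590
σ²=wᵀΣw=λ₁·μ_p+λ₂ = 0.355412·0.159 + -0.021721 = 0.034790 ≈ 0.0348


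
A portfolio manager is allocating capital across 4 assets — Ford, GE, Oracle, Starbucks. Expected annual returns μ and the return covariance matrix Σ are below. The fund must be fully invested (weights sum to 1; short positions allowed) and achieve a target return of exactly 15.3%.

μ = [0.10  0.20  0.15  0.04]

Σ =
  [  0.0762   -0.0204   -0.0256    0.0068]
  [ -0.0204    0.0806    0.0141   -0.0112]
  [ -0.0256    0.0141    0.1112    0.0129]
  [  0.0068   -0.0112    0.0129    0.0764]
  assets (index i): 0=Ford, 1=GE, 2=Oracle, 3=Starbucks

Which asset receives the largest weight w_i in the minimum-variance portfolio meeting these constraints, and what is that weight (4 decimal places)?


x=Σ⁻¹μ = [2.5633  2.9308  1.5129  0.4696]
y=Σ⁻¹𝟙 = [20.0587  17.4278  9.9888  12.1720]
a=μᵀx=1.088210  b=𝟙ᵀx=7.476622  c=𝟙ᵀy=59.647200  D=ac−b²=9.008775
λ₁=(c·0.153−b)/D = (59.647200·0.153−7.476622)/9.008775 = 0.183088
λ₂=(a−b·0.153)/D = (1.088210−7.476622·0.153)/9.008775 = -0.006184
w* = 0.183088·x + -0.006184·y:
  w_0 = 0.183088·2.5633 + -0.006184·20.0587 = 0.3453  (Ford)
  w_1 = 0.183088·2.9308 + -0.006184·17.4278 = 0.4288  (GE)
  w_2 = 0.183088·1.5129 + -0.006184·9.9888 = 0.2152  (Oracle)
  w_3 = 0.183088·0.4696 + -0.006184·12.1720 = 0.0107  (Starbucks)
Σw_i=1.0000  μᵀw=0.1530
σ²=wᵀΣw=λ₁·μ_p+λ₂ = 0.183088·0.153 + -0.006184 = 0.021828 ≈ 0.0218

GE (0.4288)


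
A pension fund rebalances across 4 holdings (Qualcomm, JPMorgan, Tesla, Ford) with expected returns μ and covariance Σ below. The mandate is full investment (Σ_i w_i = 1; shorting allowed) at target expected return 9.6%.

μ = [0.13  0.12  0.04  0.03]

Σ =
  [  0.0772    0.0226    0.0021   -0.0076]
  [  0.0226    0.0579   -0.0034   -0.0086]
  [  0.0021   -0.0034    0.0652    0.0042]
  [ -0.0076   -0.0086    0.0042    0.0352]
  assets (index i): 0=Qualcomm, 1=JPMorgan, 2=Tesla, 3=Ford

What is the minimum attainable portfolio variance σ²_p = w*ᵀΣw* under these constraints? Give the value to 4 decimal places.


p=Σ⁻¹μ = [1.2812  1.8299  0.5705  1.5079]
q=Σ⁻¹𝟙 = [10.3104  19.0556  13.8320  33.6404]
a=μᵀp=0.454201  b=𝟙ᵀp=5.189522  c=𝟙ᵀq=76.838481  D=ac−b²=7.968996
λ₁=(c·0.096−b)/D = (76.838481·0.096−5.189522)/7.968996 = 0.274435
λ₂=(a−b·0.096)/D = (0.454201−5.189522·0.096)/7.968996 = -0.005521
w* = 0.274435·p + -0.005521·q:
  w_0 = 0.274435·1.2812 + -0.005521·10.3104 = 0.2947  (Qualcomm)
  w_1 = 0.274435·1.8299 + -0.005521·19.0556 = 0.3970  (JPMorgan)
  w_2 = 0.274435·0.5705 + -0.005521·13.8320 = 0.0802  (Tesla)
  w_3 = 0.274435·1.5079 + -0.005521·33.6404 = 0.2281  (Ford)
Σw_i=1.0000  μᵀw=0.0960
σ²=wᵀΣw=λ₁·μ_p+λ₂ = 0.274435·0.096 + -0.005521 = 0.020825 ≈ 0.0208

0.0208


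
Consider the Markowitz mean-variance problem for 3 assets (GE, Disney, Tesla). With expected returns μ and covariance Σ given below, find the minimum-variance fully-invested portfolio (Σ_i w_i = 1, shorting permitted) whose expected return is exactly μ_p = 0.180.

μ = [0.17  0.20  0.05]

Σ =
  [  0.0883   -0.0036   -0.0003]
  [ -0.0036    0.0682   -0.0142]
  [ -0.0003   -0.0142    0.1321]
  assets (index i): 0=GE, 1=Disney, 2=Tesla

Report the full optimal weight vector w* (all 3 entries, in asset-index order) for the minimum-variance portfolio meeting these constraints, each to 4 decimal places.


g=Σ⁻¹μ = [2.0579  3.1924  0.7263]
h=Σ⁻¹𝟙 = [12.0612  17.2678  9.4536]
a=μᵀg=1.024638  b=𝟙ᵀg=5.976629  c=𝟙ᵀh=38.782516  D=ac−b²=4.017962
λ₁=(c·0.180−b)/D = (38.782516·0.180−5.976629)/4.017962 = 0.249934
λ₂=(a−b·0.180)/D = (1.024638−5.976629·0.180)/4.017962 = -0.012732
w* = 0.249934·g + -0.012732·h:
  w_0 = 0.249934·2.0579 + -0.012732·12.0612 = 0.3608  (GE)
  w_1 = 0.249934·3.1924 + -0.012732·17.2678 = 0.5780  (Disney)
  w_2 = 0.249934·0.7263 + -0.012732·9.4536 = 0.0612  (Tesla)
Σw_i=1.0000  μᵀw=0.1800
σ²=wᵀΣw=λ₁·μ_p+λ₂ = 0.249934·0.180 + -0.012732 = 0.032257 ≈ 0.0323

0.3608  0.5780  0.0612
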